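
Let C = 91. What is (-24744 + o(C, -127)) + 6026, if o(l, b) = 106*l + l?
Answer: -8981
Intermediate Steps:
o(l, b) = 107*l
(-24744 + o(C, -127)) + 6026 = (-24744 + 107*91) + 6026 = (-24744 + 9737) + 6026 = -15007 + 6026 = -8981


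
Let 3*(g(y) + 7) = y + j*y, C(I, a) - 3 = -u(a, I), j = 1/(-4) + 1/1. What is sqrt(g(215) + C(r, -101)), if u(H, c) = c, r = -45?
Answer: sqrt(5991)/6 ≈ 12.900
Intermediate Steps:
j = 3/4 (j = 1*(-1/4) + 1*1 = -1/4 + 1 = 3/4 ≈ 0.75000)
C(I, a) = 3 - I
g(y) = -7 + 7*y/12 (g(y) = -7 + (y + 3*y/4)/3 = -7 + (7*y/4)/3 = -7 + 7*y/12)
sqrt(g(215) + C(r, -101)) = sqrt((-7 + (7/12)*215) + (3 - 1*(-45))) = sqrt((-7 + 1505/12) + (3 + 45)) = sqrt(1421/12 + 48) = sqrt(1997/12) = sqrt(5991)/6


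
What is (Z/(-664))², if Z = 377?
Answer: 142129/440896 ≈ 0.32236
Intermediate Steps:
(Z/(-664))² = (377/(-664))² = (377*(-1/664))² = (-377/664)² = 142129/440896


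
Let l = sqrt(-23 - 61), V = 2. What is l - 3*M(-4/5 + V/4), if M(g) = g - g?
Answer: 2*I*sqrt(21) ≈ 9.1651*I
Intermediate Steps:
M(g) = 0
l = 2*I*sqrt(21) (l = sqrt(-84) = 2*I*sqrt(21) ≈ 9.1651*I)
l - 3*M(-4/5 + V/4) = 2*I*sqrt(21) - 3*0 = 2*I*sqrt(21) + 0 = 2*I*sqrt(21)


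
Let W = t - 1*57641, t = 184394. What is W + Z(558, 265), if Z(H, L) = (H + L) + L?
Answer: 127841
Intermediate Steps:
Z(H, L) = H + 2*L
W = 126753 (W = 184394 - 1*57641 = 184394 - 57641 = 126753)
W + Z(558, 265) = 126753 + (558 + 2*265) = 126753 + (558 + 530) = 126753 + 1088 = 127841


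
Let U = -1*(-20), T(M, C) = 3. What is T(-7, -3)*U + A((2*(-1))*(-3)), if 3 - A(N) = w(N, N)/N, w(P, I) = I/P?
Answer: 377/6 ≈ 62.833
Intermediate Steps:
A(N) = 3 - 1/N (A(N) = 3 - N/N/N = 3 - 1/N)
U = 20
T(-7, -3)*U + A((2*(-1))*(-3)) = 3*20 + (3 - 1/((2*(-1))*(-3))) = 60 + (3 - 1/((-2*(-3)))) = 60 + (3 - 1/6) = 60 + (3 - 1*⅙) = 60 + (3 - ⅙) = 60 + 17/6 = 377/6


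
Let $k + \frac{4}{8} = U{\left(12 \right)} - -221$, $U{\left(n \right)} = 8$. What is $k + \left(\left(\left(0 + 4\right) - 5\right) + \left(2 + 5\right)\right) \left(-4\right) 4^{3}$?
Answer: $- \frac{2615}{2} \approx -1307.5$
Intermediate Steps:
$k = \frac{457}{2}$ ($k = - \frac{1}{2} + \left(8 - -221\right) = - \frac{1}{2} + \left(8 + 221\right) = - \frac{1}{2} + 229 = \frac{457}{2} \approx 228.5$)
$k + \left(\left(\left(0 + 4\right) - 5\right) + \left(2 + 5\right)\right) \left(-4\right) 4^{3} = \frac{457}{2} + \left(\left(\left(0 + 4\right) - 5\right) + \left(2 + 5\right)\right) \left(-4\right) 4^{3} = \frac{457}{2} + \left(\left(4 - 5\right) + 7\right) \left(-4\right) 64 = \frac{457}{2} + \left(-1 + 7\right) \left(-4\right) 64 = \frac{457}{2} + 6 \left(-4\right) 64 = \frac{457}{2} - 1536 = - \frac{2615}{2}$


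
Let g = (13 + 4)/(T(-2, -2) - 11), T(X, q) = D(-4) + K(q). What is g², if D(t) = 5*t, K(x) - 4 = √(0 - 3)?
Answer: 289/(27 - I*√3)² ≈ 0.39157 + 0.050446*I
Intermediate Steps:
K(x) = 4 + I*√3 (K(x) = 4 + √(0 - 3) = 4 + √(-3) = 4 + I*√3)
T(X, q) = -16 + I*√3 (T(X, q) = 5*(-4) + (4 + I*√3) = -20 + (4 + I*√3) = -16 + I*√3)
g = 17/(-27 + I*√3) (g = (13 + 4)/((-16 + I*√3) - 11) = 17/(-27 + I*√3) ≈ -0.62705 - 0.040225*I)
g² = (-153/244 - 17*I*√3/732)²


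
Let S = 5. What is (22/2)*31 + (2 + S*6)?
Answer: 373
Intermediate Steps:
(22/2)*31 + (2 + S*6) = (22/2)*31 + (2 + 5*6) = (22*(½))*31 + (2 + 30) = 11*31 + 32 = 341 + 32 = 373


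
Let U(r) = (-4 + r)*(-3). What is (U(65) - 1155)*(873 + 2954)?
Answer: -5120526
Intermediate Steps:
U(r) = 12 - 3*r
(U(65) - 1155)*(873 + 2954) = ((12 - 3*65) - 1155)*(873 + 2954) = ((12 - 195) - 1155)*3827 = (-183 - 1155)*3827 = -1338*3827 = -5120526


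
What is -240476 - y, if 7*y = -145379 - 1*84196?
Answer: -1453757/7 ≈ -2.0768e+5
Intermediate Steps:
y = -229575/7 (y = (-145379 - 1*84196)/7 = (-145379 - 84196)/7 = (1/7)*(-229575) = -229575/7 ≈ -32796.)
-240476 - y = -240476 - 1*(-229575/7) = -240476 + 229575/7 = -1453757/7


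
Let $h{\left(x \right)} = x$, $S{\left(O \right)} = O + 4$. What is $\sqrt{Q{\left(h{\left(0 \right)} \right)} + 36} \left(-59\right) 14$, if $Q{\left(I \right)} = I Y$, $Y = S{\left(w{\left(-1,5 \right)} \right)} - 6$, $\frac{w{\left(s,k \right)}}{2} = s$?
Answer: $-4956$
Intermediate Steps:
$w{\left(s,k \right)} = 2 s$
$S{\left(O \right)} = 4 + O$
$Y = -4$ ($Y = \left(4 + 2 \left(-1\right)\right) - 6 = \left(4 - 2\right) - 6 = 2 - 6 = -4$)
$Q{\left(I \right)} = - 4 I$ ($Q{\left(I \right)} = I \left(-4\right) = - 4 I$)
$\sqrt{Q{\left(h{\left(0 \right)} \right)} + 36} \left(-59\right) 14 = \sqrt{\left(-4\right) 0 + 36} \left(-59\right) 14 = \sqrt{0 + 36} \left(-59\right) 14 = \sqrt{36} \left(-59\right) 14 = 6 \left(-59\right) 14 = \left(-354\right) 14 = -4956$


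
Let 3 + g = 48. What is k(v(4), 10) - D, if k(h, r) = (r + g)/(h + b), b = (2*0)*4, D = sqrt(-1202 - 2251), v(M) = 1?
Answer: 55 - I*sqrt(3453) ≈ 55.0 - 58.762*I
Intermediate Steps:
g = 45 (g = -3 + 48 = 45)
D = I*sqrt(3453) (D = sqrt(-3453) = I*sqrt(3453) ≈ 58.762*I)
b = 0 (b = 0*4 = 0)
k(h, r) = (45 + r)/h (k(h, r) = (r + 45)/(h + 0) = (45 + r)/h)
k(v(4), 10) - D = (45 + 10)/1 - I*sqrt(3453) = 1*55 - I*sqrt(3453) = 55 - I*sqrt(3453)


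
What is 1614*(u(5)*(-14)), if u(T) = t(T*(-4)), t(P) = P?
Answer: 451920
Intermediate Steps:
u(T) = -4*T (u(T) = T*(-4) = -4*T)
1614*(u(5)*(-14)) = 1614*(-4*5*(-14)) = 1614*(-20*(-14)) = 1614*280 = 451920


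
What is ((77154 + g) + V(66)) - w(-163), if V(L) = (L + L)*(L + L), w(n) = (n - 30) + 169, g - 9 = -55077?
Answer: 39534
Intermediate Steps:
g = -55068 (g = 9 - 55077 = -55068)
w(n) = 139 + n (w(n) = (-30 + n) + 169 = 139 + n)
V(L) = 4*L**2 (V(L) = (2*L)*(2*L) = 4*L**2)
((77154 + g) + V(66)) - w(-163) = ((77154 - 55068) + 4*66**2) - (139 - 163) = (22086 + 4*4356) - 1*(-24) = (22086 + 17424) + 24 = 39510 + 24 = 39534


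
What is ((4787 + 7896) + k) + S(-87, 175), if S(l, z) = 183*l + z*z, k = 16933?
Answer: 44320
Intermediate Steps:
S(l, z) = z² + 183*l (S(l, z) = 183*l + z² = z² + 183*l)
((4787 + 7896) + k) + S(-87, 175) = ((4787 + 7896) + 16933) + (175² + 183*(-87)) = (12683 + 16933) + (30625 - 15921) = 29616 + 14704 = 44320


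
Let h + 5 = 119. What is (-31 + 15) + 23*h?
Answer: 2606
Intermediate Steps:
h = 114 (h = -5 + 119 = 114)
(-31 + 15) + 23*h = (-31 + 15) + 23*114 = -16 + 2622 = 2606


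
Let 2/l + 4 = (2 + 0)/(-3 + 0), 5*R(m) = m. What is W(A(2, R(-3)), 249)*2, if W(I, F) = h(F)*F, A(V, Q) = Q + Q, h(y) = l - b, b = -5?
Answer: 15936/7 ≈ 2276.6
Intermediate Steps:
R(m) = m/5
l = -3/7 (l = 2/(-4 + (2 + 0)/(-3 + 0)) = 2/(-4 + 2/(-3)) = 2/(-4 + 2*(-⅓)) = 2/(-4 - ⅔) = 2/(-14/3) = 2*(-3/14) = -3/7 ≈ -0.42857)
h(y) = 32/7 (h(y) = -3/7 - 1*(-5) = -3/7 + 5 = 32/7)
A(V, Q) = 2*Q
W(I, F) = 32*F/7
W(A(2, R(-3)), 249)*2 = ((32/7)*249)*2 = (7968/7)*2 = 15936/7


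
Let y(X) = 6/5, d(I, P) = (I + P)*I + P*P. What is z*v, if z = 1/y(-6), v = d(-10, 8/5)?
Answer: 1082/15 ≈ 72.133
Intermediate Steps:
d(I, P) = P**2 + I*(I + P) (d(I, P) = I*(I + P) + P**2 = P**2 + I*(I + P))
y(X) = 6/5 (y(X) = 6*(1/5) = 6/5)
v = 2164/25 (v = (-10)**2 + (8/5)**2 - 80/5 = 100 + (8*(1/5))**2 - 80/5 = 100 + (8/5)**2 - 10*8/5 = 100 + 64/25 - 16 = 2164/25 ≈ 86.560)
z = 5/6 (z = 1/(6/5) = 5/6 ≈ 0.83333)
z*v = (5/6)*(2164/25) = 1082/15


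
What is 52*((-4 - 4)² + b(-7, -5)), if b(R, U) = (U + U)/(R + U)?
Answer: 10114/3 ≈ 3371.3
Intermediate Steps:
b(R, U) = 2*U/(R + U) (b(R, U) = (2*U)/(R + U) = 2*U/(R + U))
52*((-4 - 4)² + b(-7, -5)) = 52*((-4 - 4)² + 2*(-5)/(-7 - 5)) = 52*((-8)² + 2*(-5)/(-12)) = 52*(64 + 2*(-5)*(-1/12)) = 52*(64 + ⅚) = 52*(389/6) = 10114/3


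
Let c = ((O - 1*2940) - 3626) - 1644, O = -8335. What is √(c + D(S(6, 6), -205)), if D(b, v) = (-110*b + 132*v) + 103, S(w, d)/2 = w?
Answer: I*√44822 ≈ 211.71*I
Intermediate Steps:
S(w, d) = 2*w
D(b, v) = 103 - 110*b + 132*v
c = -16545 (c = ((-8335 - 1*2940) - 3626) - 1644 = ((-8335 - 2940) - 3626) - 1644 = (-11275 - 3626) - 1644 = -14901 - 1644 = -16545)
√(c + D(S(6, 6), -205)) = √(-16545 + (103 - 220*6 + 132*(-205))) = √(-16545 + (103 - 110*12 - 27060)) = √(-16545 + (103 - 1320 - 27060)) = √(-16545 - 28277) = √(-44822) = I*√44822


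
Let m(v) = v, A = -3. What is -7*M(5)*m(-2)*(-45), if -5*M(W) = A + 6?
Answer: 378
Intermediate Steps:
M(W) = -⅗ (M(W) = -(-3 + 6)/5 = -⅕*3 = -⅗)
-7*M(5)*m(-2)*(-45) = -(-21)*(-2)/5*(-45) = -7*6/5*(-45) = -42/5*(-45) = 378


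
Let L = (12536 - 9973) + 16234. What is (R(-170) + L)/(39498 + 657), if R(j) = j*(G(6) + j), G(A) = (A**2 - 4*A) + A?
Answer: 14879/13385 ≈ 1.1116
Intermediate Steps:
G(A) = A**2 - 3*A
L = 18797 (L = 2563 + 16234 = 18797)
R(j) = j*(18 + j) (R(j) = j*(6*(-3 + 6) + j) = j*(6*3 + j) = j*(18 + j))
(R(-170) + L)/(39498 + 657) = (-170*(18 - 170) + 18797)/(39498 + 657) = (-170*(-152) + 18797)/40155 = (25840 + 18797)*(1/40155) = 44637*(1/40155) = 14879/13385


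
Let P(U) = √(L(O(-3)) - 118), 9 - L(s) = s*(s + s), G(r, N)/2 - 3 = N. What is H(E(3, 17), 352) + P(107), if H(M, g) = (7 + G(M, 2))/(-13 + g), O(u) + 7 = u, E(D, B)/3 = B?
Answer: 17/339 + I*√309 ≈ 0.050147 + 17.578*I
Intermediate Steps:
E(D, B) = 3*B
G(r, N) = 6 + 2*N
O(u) = -7 + u
L(s) = 9 - 2*s² (L(s) = 9 - s*(s + s) = 9 - s*2*s = 9 - 2*s²)
H(M, g) = 17/(-13 + g) (H(M, g) = (7 + (6 + 2*2))/(-13 + g) = (7 + (6 + 4))/(-13 + g) = (7 + 10)/(-13 + g) = 17/(-13 + g))
P(U) = I*√309 (P(U) = √((9 - 2*(-7 - 3)²) - 118) = √((9 - 2*(-10)²) - 118) = √((9 - 2*100) - 118) = √((9 - 200) - 118) = √(-191 - 118) = √(-309) = I*√309)
H(E(3, 17), 352) + P(107) = 17/(-13 + 352) + I*√309 = 17/339 + I*√309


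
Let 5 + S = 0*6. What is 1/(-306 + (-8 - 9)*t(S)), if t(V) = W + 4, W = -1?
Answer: -1/357 ≈ -0.0028011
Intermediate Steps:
S = -5 (S = -5 + 0*6 = -5 + 0 = -5)
t(V) = 3 (t(V) = -1 + 4 = 3)
1/(-306 + (-8 - 9)*t(S)) = 1/(-306 + (-8 - 9)*3) = 1/(-306 - 17*3) = 1/(-306 - 51) = 1/(-357) = -1/357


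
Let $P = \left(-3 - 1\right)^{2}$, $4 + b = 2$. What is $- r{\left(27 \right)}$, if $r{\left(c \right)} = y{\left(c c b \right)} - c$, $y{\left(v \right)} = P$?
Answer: $11$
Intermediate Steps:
$b = -2$ ($b = -4 + 2 = -2$)
$P = 16$ ($P = \left(-4\right)^{2} = 16$)
$y{\left(v \right)} = 16$
$r{\left(c \right)} = 16 - c$
$- r{\left(27 \right)} = - (16 - 27) = \left(-1\right) \left(-11\right) = 11$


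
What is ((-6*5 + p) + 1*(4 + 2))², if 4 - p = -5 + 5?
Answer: 400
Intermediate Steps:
p = 4 (p = 4 - (-5 + 5) = 4 - 1*0 = 4 + 0 = 4)
((-6*5 + p) + 1*(4 + 2))² = ((-6*5 + 4) + 1*(4 + 2))² = ((-30 + 4) + 1*6)² = (-26 + 6)² = (-20)² = 400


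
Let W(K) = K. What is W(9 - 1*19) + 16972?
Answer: 16962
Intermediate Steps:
W(9 - 1*19) + 16972 = (9 - 1*19) + 16972 = (9 - 19) + 16972 = -10 + 16972 = 16962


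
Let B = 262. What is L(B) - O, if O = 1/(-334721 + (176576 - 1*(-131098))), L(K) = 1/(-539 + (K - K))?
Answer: -26508/14578333 ≈ -0.0018183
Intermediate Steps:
L(K) = -1/539 (L(K) = 1/(-539 + 0) = 1/(-539) = -1/539)
O = -1/27047 (O = 1/(-334721 + (176576 + 131098)) = 1/(-334721 + 307674) = 1/(-27047) = -1/27047 ≈ -3.6973e-5)
L(B) - O = -1/539 - 1*(-1/27047) = -1/539 + 1/27047 = -26508/14578333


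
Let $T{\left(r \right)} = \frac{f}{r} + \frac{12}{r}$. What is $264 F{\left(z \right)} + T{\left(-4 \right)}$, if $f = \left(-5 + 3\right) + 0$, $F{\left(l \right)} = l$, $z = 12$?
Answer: $\frac{6331}{2} \approx 3165.5$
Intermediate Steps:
$f = -2$ ($f = -2 + 0 = -2$)
$T{\left(r \right)} = \frac{10}{r}$ ($T{\left(r \right)} = - \frac{2}{r} + \frac{12}{r} = \frac{10}{r}$)
$264 F{\left(z \right)} + T{\left(-4 \right)} = 264 \cdot 12 + \frac{10}{-4} = 3168 + 10 \left(- \frac{1}{4}\right) = 3168 - \frac{5}{2} = \frac{6331}{2}$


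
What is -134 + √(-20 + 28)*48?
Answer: -134 + 96*√2 ≈ 1.7645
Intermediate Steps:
-134 + √(-20 + 28)*48 = -134 + √8*48 = -134 + (2*√2)*48 = -134 + 96*√2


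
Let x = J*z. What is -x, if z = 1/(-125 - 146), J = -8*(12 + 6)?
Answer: -144/271 ≈ -0.53137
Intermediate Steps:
J = -144 (J = -8*18 = -144)
z = -1/271 (z = 1/(-271) = -1/271 ≈ -0.0036900)
x = 144/271 (x = -144*(-1/271) = 144/271 ≈ 0.53137)
-x = -1*144/271 = -144/271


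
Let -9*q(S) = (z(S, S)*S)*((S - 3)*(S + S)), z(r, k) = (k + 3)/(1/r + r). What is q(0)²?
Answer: 0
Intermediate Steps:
z(r, k) = (3 + k)/(r + 1/r)
q(S) = -2*S³*(-3 + S)*(3 + S)/(9*(1 + S²)) (q(S) = -(S*(3 + S)/(1 + S²))*S*(S - 3)*(S + S)/9 = -S²*(3 + S)/(1 + S²)*(-3 + S)*(2*S)/9 = -S²*(3 + S)/(1 + S²)*2*S*(-3 + S)/9 = -2*S³*(-3 + S)*(3 + S)/(9*(1 + S²)))
q(0)² = ((2/9)*0³*(9 - 1*0²)/(1 + 0²))² = ((2/9)*0*(9 - 1*0)/(1 + 0))² = ((2/9)*0*(9 + 0)/1)² = ((2/9)*0*1*9)² = 0² = 0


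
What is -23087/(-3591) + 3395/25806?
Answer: 202658189/30889782 ≈ 6.5607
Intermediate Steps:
-23087/(-3591) + 3395/25806 = -23087*(-1/3591) + 3395*(1/25806) = 23087/3591 + 3395/25806 = 202658189/30889782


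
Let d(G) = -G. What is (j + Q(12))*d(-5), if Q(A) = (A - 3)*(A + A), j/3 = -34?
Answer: 570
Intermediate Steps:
j = -102 (j = 3*(-34) = -102)
Q(A) = 2*A*(-3 + A) (Q(A) = (-3 + A)*(2*A) = 2*A*(-3 + A))
(j + Q(12))*d(-5) = (-102 + 2*12*(-3 + 12))*(-1*(-5)) = (-102 + 2*12*9)*5 = (-102 + 216)*5 = 114*5 = 570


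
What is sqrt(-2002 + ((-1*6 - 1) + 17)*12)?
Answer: I*sqrt(1882) ≈ 43.382*I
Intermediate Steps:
sqrt(-2002 + ((-1*6 - 1) + 17)*12) = sqrt(-2002 + ((-6 - 1) + 17)*12) = sqrt(-2002 + (-7 + 17)*12) = sqrt(-2002 + 10*12) = sqrt(-2002 + 120) = sqrt(-1882) = I*sqrt(1882)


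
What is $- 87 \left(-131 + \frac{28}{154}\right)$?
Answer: $\frac{125193}{11} \approx 11381.0$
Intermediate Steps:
$- 87 \left(-131 + \frac{28}{154}\right) = - 87 \left(-131 + 28 \cdot \frac{1}{154}\right) = - 87 \left(-131 + \frac{2}{11}\right) = \left(-87\right) \left(- \frac{1439}{11}\right) = \frac{125193}{11}$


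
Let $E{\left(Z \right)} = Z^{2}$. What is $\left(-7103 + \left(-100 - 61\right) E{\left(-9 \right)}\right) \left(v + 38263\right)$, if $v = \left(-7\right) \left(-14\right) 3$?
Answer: $-776692208$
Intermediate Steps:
$v = 294$ ($v = 98 \cdot 3 = 294$)
$\left(-7103 + \left(-100 - 61\right) E{\left(-9 \right)}\right) \left(v + 38263\right) = \left(-7103 + \left(-100 - 61\right) \left(-9\right)^{2}\right) \left(294 + 38263\right) = \left(-7103 - 13041\right) 38557 = \left(-20144\right) 38557 = -776692208$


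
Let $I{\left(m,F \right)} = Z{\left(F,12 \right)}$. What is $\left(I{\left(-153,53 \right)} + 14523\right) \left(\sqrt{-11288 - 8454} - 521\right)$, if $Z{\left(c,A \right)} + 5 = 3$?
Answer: $-7565441 + 14521 i \sqrt{19742} \approx -7.5654 \cdot 10^{6} + 2.0403 \cdot 10^{6} i$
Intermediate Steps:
$Z{\left(c,A \right)} = -2$ ($Z{\left(c,A \right)} = -5 + 3 = -2$)
$I{\left(m,F \right)} = -2$
$\left(I{\left(-153,53 \right)} + 14523\right) \left(\sqrt{-11288 - 8454} - 521\right) = \left(-2 + 14523\right) \left(\sqrt{-11288 - 8454} - 521\right) = 14521 \left(\sqrt{-19742} - 521\right) = 14521 \left(i \sqrt{19742} - 521\right) = 14521 \left(-521 + i \sqrt{19742}\right) = -7565441 + 14521 i \sqrt{19742}$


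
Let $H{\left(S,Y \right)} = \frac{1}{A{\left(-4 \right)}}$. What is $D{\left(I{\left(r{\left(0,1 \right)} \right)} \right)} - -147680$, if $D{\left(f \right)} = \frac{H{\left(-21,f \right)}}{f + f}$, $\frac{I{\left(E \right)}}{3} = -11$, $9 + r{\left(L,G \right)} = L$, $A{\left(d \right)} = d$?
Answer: $\frac{38987521}{264} \approx 1.4768 \cdot 10^{5}$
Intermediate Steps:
$r{\left(L,G \right)} = -9 + L$
$I{\left(E \right)} = -33$ ($I{\left(E \right)} = 3 \left(-11\right) = -33$)
$H{\left(S,Y \right)} = - \frac{1}{4}$ ($H{\left(S,Y \right)} = \frac{1}{-4} = - \frac{1}{4}$)
$D{\left(f \right)} = - \frac{1}{8 f}$ ($D{\left(f \right)} = - \frac{1}{4 \left(f + f\right)} = - \frac{1}{4 \cdot 2 f} = - \frac{\frac{1}{2} \frac{1}{f}}{4} = - \frac{1}{8 f}$)
$D{\left(I{\left(r{\left(0,1 \right)} \right)} \right)} - -147680 = - \frac{1}{8 \left(-33\right)} - -147680 = \left(- \frac{1}{8}\right) \left(- \frac{1}{33}\right) + 147680 = \frac{1}{264} + 147680 = \frac{38987521}{264}$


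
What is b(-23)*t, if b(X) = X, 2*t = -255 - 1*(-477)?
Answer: -2553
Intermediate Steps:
t = 111 (t = (-255 - 1*(-477))/2 = (-255 + 477)/2 = (½)*222 = 111)
b(-23)*t = -23*111 = -2553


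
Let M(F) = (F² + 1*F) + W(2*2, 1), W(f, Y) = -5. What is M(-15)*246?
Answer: 50430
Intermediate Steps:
M(F) = -5 + F + F² (M(F) = (F² + 1*F) - 5 = (F² + F) - 5 = (F + F²) - 5 = -5 + F + F²)
M(-15)*246 = (-5 - 15 + (-15)²)*246 = (-5 - 15 + 225)*246 = 205*246 = 50430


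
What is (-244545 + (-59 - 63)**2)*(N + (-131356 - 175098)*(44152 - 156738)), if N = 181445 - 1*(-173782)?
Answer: -7923944168123131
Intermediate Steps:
N = 355227 (N = 181445 + 173782 = 355227)
(-244545 + (-59 - 63)**2)*(N + (-131356 - 175098)*(44152 - 156738)) = (-244545 + (-59 - 63)**2)*(355227 + (-131356 - 175098)*(44152 - 156738)) = (-244545 + (-122)**2)*(355227 - 306454*(-112586)) = (-244545 + 14884)*(355227 + 34502430044) = -229661*34502785271 = -7923944168123131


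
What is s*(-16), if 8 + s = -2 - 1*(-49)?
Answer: -624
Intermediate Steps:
s = 39 (s = -8 + (-2 - 1*(-49)) = -8 + (-2 + 49) = -8 + 47 = 39)
s*(-16) = 39*(-16) = -624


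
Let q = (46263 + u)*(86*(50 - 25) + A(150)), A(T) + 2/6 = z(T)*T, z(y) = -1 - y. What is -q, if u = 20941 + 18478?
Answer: 5269528682/3 ≈ 1.7565e+9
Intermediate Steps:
A(T) = -⅓ + T*(-1 - T) (A(T) = -⅓ + (-1 - T)*T = -⅓ + T*(-1 - T))
u = 39419
q = -5269528682/3 (q = (46263 + 39419)*(86*(50 - 25) + (-⅓ - 1*150 - 1*150²)) = 85682*(86*25 + (-⅓ - 150 - 1*22500)) = 85682*(2150 + (-⅓ - 150 - 22500)) = 85682*(2150 - 67951/3) = 85682*(-61501/3) = -5269528682/3 ≈ -1.7565e+9)
-q = -1*(-5269528682/3) = 5269528682/3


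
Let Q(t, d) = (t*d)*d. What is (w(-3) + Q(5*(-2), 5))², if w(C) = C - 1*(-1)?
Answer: 63504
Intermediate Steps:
w(C) = 1 + C (w(C) = C + 1 = 1 + C)
Q(t, d) = t*d² (Q(t, d) = (d*t)*d = t*d²)
(w(-3) + Q(5*(-2), 5))² = ((1 - 3) + (5*(-2))*5²)² = (-2 - 10*25)² = (-2 - 250)² = (-252)² = 63504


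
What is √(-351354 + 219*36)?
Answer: 107*I*√30 ≈ 586.06*I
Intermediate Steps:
√(-351354 + 219*36) = √(-351354 + 7884) = √(-343470) = 107*I*√30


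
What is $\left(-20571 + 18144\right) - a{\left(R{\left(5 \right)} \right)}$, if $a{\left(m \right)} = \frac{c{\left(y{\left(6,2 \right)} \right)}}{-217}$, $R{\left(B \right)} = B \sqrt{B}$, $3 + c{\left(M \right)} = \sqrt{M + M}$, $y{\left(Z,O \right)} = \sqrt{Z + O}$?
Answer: $- \frac{526662}{217} + \frac{2 \sqrt[4]{2}}{217} \approx -2427.0$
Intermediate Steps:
$y{\left(Z,O \right)} = \sqrt{O + Z}$
$c{\left(M \right)} = -3 + \sqrt{2} \sqrt{M}$ ($c{\left(M \right)} = -3 + \sqrt{M + M} = -3 + \sqrt{2 M} = -3 + \sqrt{2} \sqrt{M}$)
$R{\left(B \right)} = B^{\frac{3}{2}}$
$a{\left(m \right)} = \frac{3}{217} - \frac{2 \sqrt[4]{2}}{217}$ ($a{\left(m \right)} = \frac{-3 + \sqrt{2} \sqrt{\sqrt{2 + 6}}}{-217} = \left(-3 + \sqrt{2} \sqrt{\sqrt{8}}\right) \left(- \frac{1}{217}\right) = \left(-3 + \sqrt{2} \sqrt{2 \sqrt{2}}\right) \left(- \frac{1}{217}\right) = \left(-3 + \sqrt{2} \cdot 2^{\frac{3}{4}}\right) \left(- \frac{1}{217}\right) = \left(-3 + 2 \sqrt[4]{2}\right) \left(- \frac{1}{217}\right) = \frac{3}{217} - \frac{2 \sqrt[4]{2}}{217}$)
$\left(-20571 + 18144\right) - a{\left(R{\left(5 \right)} \right)} = \left(-20571 + 18144\right) - \left(\frac{3}{217} - \frac{2 \sqrt[4]{2}}{217}\right) = -2427 - \left(\frac{3}{217} - \frac{2 \sqrt[4]{2}}{217}\right) = - \frac{526662}{217} + \frac{2 \sqrt[4]{2}}{217}$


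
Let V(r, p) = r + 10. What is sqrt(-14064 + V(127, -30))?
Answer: I*sqrt(13927) ≈ 118.01*I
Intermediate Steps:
V(r, p) = 10 + r
sqrt(-14064 + V(127, -30)) = sqrt(-14064 + (10 + 127)) = sqrt(-14064 + 137) = sqrt(-13927) = I*sqrt(13927)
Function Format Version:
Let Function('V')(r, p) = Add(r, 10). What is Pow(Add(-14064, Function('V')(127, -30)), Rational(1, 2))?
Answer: Mul(I, Pow(13927, Rational(1, 2))) ≈ Mul(118.01, I)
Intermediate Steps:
Function('V')(r, p) = Add(10, r)
Pow(Add(-14064, Function('V')(127, -30)), Rational(1, 2)) = Pow(Add(-14064, Add(10, 127)), Rational(1, 2)) = Pow(Add(-14064, 137), Rational(1, 2)) = Pow(-13927, Rational(1, 2)) = Mul(I, Pow(13927, Rational(1, 2)))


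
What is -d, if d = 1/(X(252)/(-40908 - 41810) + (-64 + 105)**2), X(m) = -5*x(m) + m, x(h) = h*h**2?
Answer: -41359/109531873 ≈ -0.00037760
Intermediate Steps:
x(h) = h**3
X(m) = m - 5*m**3 (X(m) = -5*m**3 + m = m - 5*m**3)
d = 41359/109531873 (d = 1/((252 - 5*252**3)/(-40908 - 41810) + (-64 + 105)**2) = 1/((252 - 5*16003008)/(-82718) + 41**2) = 1/((252 - 80015040)*(-1/82718) + 1681) = 1/(-80014788*(-1/82718) + 1681) = 1/(40007394/41359 + 1681) = 1/(109531873/41359) = 41359/109531873 ≈ 0.00037760)
-d = -1*41359/109531873 = -41359/109531873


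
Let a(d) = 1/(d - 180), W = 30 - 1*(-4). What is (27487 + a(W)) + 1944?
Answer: 4296925/146 ≈ 29431.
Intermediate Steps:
W = 34 (W = 30 + 4 = 34)
a(d) = 1/(-180 + d)
(27487 + a(W)) + 1944 = (27487 + 1/(-180 + 34)) + 1944 = (27487 + 1/(-146)) + 1944 = (27487 - 1/146) + 1944 = 4013101/146 + 1944 = 4296925/146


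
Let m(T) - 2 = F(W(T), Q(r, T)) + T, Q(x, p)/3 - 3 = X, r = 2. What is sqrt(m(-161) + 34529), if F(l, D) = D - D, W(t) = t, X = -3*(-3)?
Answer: sqrt(34370) ≈ 185.39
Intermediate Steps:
X = 9
Q(x, p) = 36 (Q(x, p) = 9 + 3*9 = 9 + 27 = 36)
F(l, D) = 0
m(T) = 2 + T (m(T) = 2 + (0 + T) = 2 + T)
sqrt(m(-161) + 34529) = sqrt((2 - 161) + 34529) = sqrt(-159 + 34529) = sqrt(34370)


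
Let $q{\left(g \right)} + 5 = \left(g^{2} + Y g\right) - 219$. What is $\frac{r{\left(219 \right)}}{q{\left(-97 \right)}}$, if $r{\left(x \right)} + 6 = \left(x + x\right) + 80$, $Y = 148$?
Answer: $- \frac{512}{5171} \approx -0.099014$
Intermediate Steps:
$r{\left(x \right)} = 74 + 2 x$ ($r{\left(x \right)} = -6 + \left(\left(x + x\right) + 80\right) = -6 + \left(2 x + 80\right) = -6 + \left(80 + 2 x\right) = 74 + 2 x$)
$q{\left(g \right)} = -224 + g^{2} + 148 g$ ($q{\left(g \right)} = -5 - \left(219 - g^{2} - 148 g\right) = -5 + \left(-219 + g^{2} + 148 g\right) = -224 + g^{2} + 148 g$)
$\frac{r{\left(219 \right)}}{q{\left(-97 \right)}} = \frac{74 + 2 \cdot 219}{-224 + \left(-97\right)^{2} + 148 \left(-97\right)} = \frac{74 + 438}{-224 + 9409 - 14356} = \frac{512}{-5171} = 512 \left(- \frac{1}{5171}\right) = - \frac{512}{5171}$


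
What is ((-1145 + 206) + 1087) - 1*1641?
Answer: -1493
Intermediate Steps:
((-1145 + 206) + 1087) - 1*1641 = (-939 + 1087) - 1641 = 148 - 1641 = -1493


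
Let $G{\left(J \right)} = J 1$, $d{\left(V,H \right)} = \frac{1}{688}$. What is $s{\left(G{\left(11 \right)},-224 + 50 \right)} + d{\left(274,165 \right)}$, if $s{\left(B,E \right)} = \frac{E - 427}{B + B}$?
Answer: $- \frac{206733}{7568} \approx -27.317$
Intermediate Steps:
$d{\left(V,H \right)} = \frac{1}{688}$
$G{\left(J \right)} = J$
$s{\left(B,E \right)} = \frac{-427 + E}{2 B}$
$s{\left(G{\left(11 \right)},-224 + 50 \right)} + d{\left(274,165 \right)} = \frac{-427 + \left(-224 + 50\right)}{2 \cdot 11} + \frac{1}{688} = \frac{1}{2} \cdot \frac{1}{11} \left(-427 - 174\right) + \frac{1}{688} = \frac{1}{2} \cdot \frac{1}{11} \left(-601\right) + \frac{1}{688} = - \frac{601}{22} + \frac{1}{688} = - \frac{206733}{7568}$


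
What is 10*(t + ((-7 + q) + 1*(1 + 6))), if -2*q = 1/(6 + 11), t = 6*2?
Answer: 2035/17 ≈ 119.71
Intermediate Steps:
t = 12
q = -1/34 (q = -1/(2*(6 + 11)) = -½/17 = -½*1/17 = -1/34 ≈ -0.029412)
10*(t + ((-7 + q) + 1*(1 + 6))) = 10*(12 + ((-7 - 1/34) + 1*(1 + 6))) = 10*(12 + (-239/34 + 1*7)) = 10*(12 + (-239/34 + 7)) = 10*(12 - 1/34) = 10*(407/34) = 2035/17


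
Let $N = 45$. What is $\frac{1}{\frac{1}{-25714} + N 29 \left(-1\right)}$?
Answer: $- \frac{25714}{33556771} \approx -0.00076628$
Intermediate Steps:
$\frac{1}{\frac{1}{-25714} + N 29 \left(-1\right)} = \frac{1}{\frac{1}{-25714} + 45 \cdot 29 \left(-1\right)} = \frac{1}{- \frac{1}{25714} + 1305 \left(-1\right)} = \frac{1}{- \frac{1}{25714} - 1305} = \frac{1}{- \frac{33556771}{25714}} = - \frac{25714}{33556771}$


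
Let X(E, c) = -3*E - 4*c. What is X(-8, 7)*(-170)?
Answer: 680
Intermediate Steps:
X(E, c) = -4*c - 3*E
X(-8, 7)*(-170) = (-4*7 - 3*(-8))*(-170) = (-28 + 24)*(-170) = -4*(-170) = 680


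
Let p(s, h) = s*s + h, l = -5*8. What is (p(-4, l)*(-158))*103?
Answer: 390576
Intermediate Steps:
l = -40
p(s, h) = h + s**2 (p(s, h) = s**2 + h = h + s**2)
(p(-4, l)*(-158))*103 = ((-40 + (-4)**2)*(-158))*103 = ((-40 + 16)*(-158))*103 = -24*(-158)*103 = 3792*103 = 390576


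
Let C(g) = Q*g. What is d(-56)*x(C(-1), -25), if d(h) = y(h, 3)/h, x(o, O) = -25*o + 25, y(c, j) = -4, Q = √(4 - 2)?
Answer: 25/14 + 25*√2/14 ≈ 4.3111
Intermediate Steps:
Q = √2 ≈ 1.4142
C(g) = g*√2 (C(g) = √2*g = g*√2)
x(o, O) = 25 - 25*o
d(h) = -4/h
d(-56)*x(C(-1), -25) = (-4/(-56))*(25 - (-25)*√2) = (-4*(-1/56))*(25 + 25*√2) = (25 + 25*√2)/14 = 25/14 + 25*√2/14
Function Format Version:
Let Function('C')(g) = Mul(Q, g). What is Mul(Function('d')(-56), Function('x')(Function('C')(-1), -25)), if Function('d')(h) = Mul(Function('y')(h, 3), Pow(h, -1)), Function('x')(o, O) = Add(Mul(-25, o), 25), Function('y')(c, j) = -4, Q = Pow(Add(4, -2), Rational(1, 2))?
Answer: Add(Rational(25, 14), Mul(Rational(25, 14), Pow(2, Rational(1, 2)))) ≈ 4.3111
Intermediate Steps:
Q = Pow(2, Rational(1, 2)) ≈ 1.4142
Function('C')(g) = Mul(g, Pow(2, Rational(1, 2))) (Function('C')(g) = Mul(Pow(2, Rational(1, 2)), g) = Mul(g, Pow(2, Rational(1, 2))))
Function('x')(o, O) = Add(25, Mul(-25, o))
Function('d')(h) = Mul(-4, Pow(h, -1))
Mul(Function('d')(-56), Function('x')(Function('C')(-1), -25)) = Mul(Mul(-4, Pow(-56, -1)), Add(25, Mul(-25, Mul(-1, Pow(2, Rational(1, 2)))))) = Mul(Mul(-4, Rational(-1, 56)), Add(25, Mul(25, Pow(2, Rational(1, 2))))) = Mul(Rational(1, 14), Add(25, Mul(25, Pow(2, Rational(1, 2))))) = Add(Rational(25, 14), Mul(Rational(25, 14), Pow(2, Rational(1, 2))))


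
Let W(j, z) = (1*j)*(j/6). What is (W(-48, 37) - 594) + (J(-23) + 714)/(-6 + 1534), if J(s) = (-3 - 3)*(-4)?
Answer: -160071/764 ≈ -209.52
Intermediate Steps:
J(s) = 24 (J(s) = -6*(-4) = 24)
W(j, z) = j²/6 (W(j, z) = j*(j*(⅙)) = j*(j/6) = j²/6)
(W(-48, 37) - 594) + (J(-23) + 714)/(-6 + 1534) = ((⅙)*(-48)² - 594) + (24 + 714)/(-6 + 1534) = ((⅙)*2304 - 594) + 738/1528 = (384 - 594) + 738*(1/1528) = -210 + 369/764 = -160071/764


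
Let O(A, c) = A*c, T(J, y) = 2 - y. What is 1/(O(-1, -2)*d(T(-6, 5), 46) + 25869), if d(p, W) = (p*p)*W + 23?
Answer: 1/26743 ≈ 3.7393e-5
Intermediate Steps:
d(p, W) = 23 + W*p² (d(p, W) = p²*W + 23 = W*p² + 23 = 23 + W*p²)
1/(O(-1, -2)*d(T(-6, 5), 46) + 25869) = 1/((-1*(-2))*(23 + 46*(2 - 1*5)²) + 25869) = 1/(2*(23 + 46*(2 - 5)²) + 25869) = 1/(2*(23 + 46*(-3)²) + 25869) = 1/(2*(23 + 46*9) + 25869) = 1/(2*(23 + 414) + 25869) = 1/(2*437 + 25869) = 1/(874 + 25869) = 1/26743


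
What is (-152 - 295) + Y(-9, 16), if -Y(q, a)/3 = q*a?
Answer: -15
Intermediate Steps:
Y(q, a) = -3*a*q (Y(q, a) = -3*q*a = -3*a*q)
(-152 - 295) + Y(-9, 16) = (-152 - 295) - 3*16*(-9) = -447 + 432 = -15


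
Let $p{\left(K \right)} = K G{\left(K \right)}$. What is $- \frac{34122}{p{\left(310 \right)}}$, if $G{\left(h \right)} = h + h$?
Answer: $- \frac{17061}{96100} \approx -0.17753$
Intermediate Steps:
$G{\left(h \right)} = 2 h$
$p{\left(K \right)} = 2 K^{2}$ ($p{\left(K \right)} = K 2 K = 2 K^{2}$)
$- \frac{34122}{p{\left(310 \right)}} = - \frac{34122}{2 \cdot 310^{2}} = - \frac{34122}{2 \cdot 96100} = - \frac{34122}{192200} = \left(-34122\right) \frac{1}{192200} = - \frac{17061}{96100}$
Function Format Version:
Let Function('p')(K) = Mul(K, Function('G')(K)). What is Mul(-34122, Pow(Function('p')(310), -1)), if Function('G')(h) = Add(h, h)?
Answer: Rational(-17061, 96100) ≈ -0.17753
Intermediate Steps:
Function('G')(h) = Mul(2, h)
Function('p')(K) = Mul(2, Pow(K, 2)) (Function('p')(K) = Mul(K, Mul(2, K)) = Mul(2, Pow(K, 2)))
Mul(-34122, Pow(Function('p')(310), -1)) = Mul(-34122, Pow(Mul(2, Pow(310, 2)), -1)) = Mul(-34122, Pow(Mul(2, 96100), -1)) = Mul(-34122, Pow(192200, -1)) = Mul(-34122, Rational(1, 192200)) = Rational(-17061, 96100)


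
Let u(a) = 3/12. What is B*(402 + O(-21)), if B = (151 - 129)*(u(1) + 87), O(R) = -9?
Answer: 1508727/2 ≈ 7.5436e+5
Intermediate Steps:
u(a) = ¼ (u(a) = 3*(1/12) = ¼)
B = 3839/2 (B = (151 - 129)*(¼ + 87) = 22*(349/4) = 3839/2 ≈ 1919.5)
B*(402 + O(-21)) = 3839*(402 - 9)/2 = (3839/2)*393 = 1508727/2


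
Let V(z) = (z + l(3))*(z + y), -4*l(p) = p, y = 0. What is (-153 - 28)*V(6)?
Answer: -11403/2 ≈ -5701.5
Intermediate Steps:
l(p) = -p/4
V(z) = z*(-¾ + z) (V(z) = (z - ¼*3)*(z + 0) = (z - ¾)*z = (-¾ + z)*z = z*(-¾ + z))
(-153 - 28)*V(6) = (-153 - 28)*((¼)*6*(-3 + 4*6)) = -181*6*(-3 + 24)/4 = -181*6*21/4 = -181*63/2 = -11403/2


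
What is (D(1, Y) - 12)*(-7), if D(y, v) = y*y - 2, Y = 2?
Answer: 91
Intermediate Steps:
D(y, v) = -2 + y**2 (D(y, v) = y**2 - 2 = -2 + y**2)
(D(1, Y) - 12)*(-7) = ((-2 + 1**2) - 12)*(-7) = ((-2 + 1) - 12)*(-7) = (-1 - 12)*(-7) = -13*(-7) = 91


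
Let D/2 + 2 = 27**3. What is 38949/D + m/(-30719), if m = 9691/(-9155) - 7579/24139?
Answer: 264423846590507823/267215628140672510 ≈ 0.98955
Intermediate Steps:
D = 39362 (D = -4 + 2*27**3 = -4 + 2*19683 = -4 + 39366 = 39362)
m = -303316794/220992545 (m = 9691*(-1/9155) - 7579*1/24139 = -9691/9155 - 7579/24139 = -303316794/220992545 ≈ -1.3725)
38949/D + m/(-30719) = 38949/39362 - 303316794/220992545/(-30719) = 38949*(1/39362) - 303316794/220992545*(-1/30719) = 38949/39362 + 303316794/6788669989855 = 264423846590507823/267215628140672510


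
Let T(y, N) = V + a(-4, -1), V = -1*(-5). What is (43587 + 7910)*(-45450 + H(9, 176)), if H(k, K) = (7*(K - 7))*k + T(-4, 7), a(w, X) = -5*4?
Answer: -1793022546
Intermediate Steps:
V = 5
a(w, X) = -20
T(y, N) = -15 (T(y, N) = 5 - 20 = -15)
H(k, K) = -15 + k*(-49 + 7*K) (H(k, K) = (7*(K - 7))*k - 15 = (7*(-7 + K))*k - 15 = (-49 + 7*K)*k - 15 = k*(-49 + 7*K) - 15 = -15 + k*(-49 + 7*K))
(43587 + 7910)*(-45450 + H(9, 176)) = (43587 + 7910)*(-45450 + (-15 - 49*9 + 7*176*9)) = 51497*(-45450 + (-15 - 441 + 11088)) = 51497*(-45450 + 10632) = 51497*(-34818) = -1793022546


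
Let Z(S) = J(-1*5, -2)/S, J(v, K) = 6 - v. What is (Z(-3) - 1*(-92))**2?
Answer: 70225/9 ≈ 7802.8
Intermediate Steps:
Z(S) = 11/S (Z(S) = (6 - (-1)*5)/S = (6 - 1*(-5))/S = (6 + 5)/S = 11/S)
(Z(-3) - 1*(-92))**2 = (11/(-3) - 1*(-92))**2 = (11*(-1/3) + 92)**2 = (-11/3 + 92)**2 = (265/3)**2 = 70225/9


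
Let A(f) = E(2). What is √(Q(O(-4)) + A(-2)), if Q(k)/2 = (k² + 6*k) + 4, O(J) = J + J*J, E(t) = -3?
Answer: √437 ≈ 20.905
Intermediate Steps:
O(J) = J + J²
Q(k) = 8 + 2*k² + 12*k (Q(k) = 2*((k² + 6*k) + 4) = 2*(4 + k² + 6*k) = 8 + 2*k² + 12*k)
A(f) = -3
√(Q(O(-4)) + A(-2)) = √((8 + 2*(-4*(1 - 4))² + 12*(-4*(1 - 4))) - 3) = √((8 + 2*(-4*(-3))² + 12*(-4*(-3))) - 3) = √((8 + 2*12² + 12*12) - 3) = √((8 + 2*144 + 144) - 3) = √((8 + 288 + 144) - 3) = √(440 - 3) = √437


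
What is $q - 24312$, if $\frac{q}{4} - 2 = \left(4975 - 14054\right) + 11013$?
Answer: $-16568$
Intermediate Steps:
$q = 7744$ ($q = 8 + 4 \left(\left(4975 - 14054\right) + 11013\right) = 8 + 4 \left(-9079 + 11013\right) = 8 + 4 \cdot 1934 = 8 + 7736 = 7744$)
$q - 24312 = 7744 - 24312 = -16568$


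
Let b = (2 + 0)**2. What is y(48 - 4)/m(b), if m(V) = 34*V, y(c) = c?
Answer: 11/34 ≈ 0.32353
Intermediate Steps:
b = 4 (b = 2**2 = 4)
y(48 - 4)/m(b) = (48 - 4)/((34*4)) = 44/136 = 44*(1/136) = 11/34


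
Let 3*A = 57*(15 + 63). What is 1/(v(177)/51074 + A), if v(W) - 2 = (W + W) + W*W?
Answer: 51074/75723353 ≈ 0.00067448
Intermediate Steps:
v(W) = 2 + W² + 2*W (v(W) = 2 + ((W + W) + W*W) = 2 + (2*W + W²) = 2 + (W² + 2*W) = 2 + W² + 2*W)
A = 1482 (A = (57*(15 + 63))/3 = (57*78)/3 = (⅓)*4446 = 1482)
1/(v(177)/51074 + A) = 1/((2 + 177² + 2*177)/51074 + 1482) = 1/((2 + 31329 + 354)*(1/51074) + 1482) = 1/(31685*(1/51074) + 1482) = 1/(31685/51074 + 1482) = 1/(75723353/51074) = 51074/75723353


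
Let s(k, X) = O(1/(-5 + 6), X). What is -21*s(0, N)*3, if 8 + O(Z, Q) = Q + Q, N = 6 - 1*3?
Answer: 126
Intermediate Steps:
N = 3 (N = 6 - 3 = 3)
O(Z, Q) = -8 + 2*Q (O(Z, Q) = -8 + (Q + Q) = -8 + 2*Q)
s(k, X) = -8 + 2*X
-21*s(0, N)*3 = -21*(-8 + 2*3)*3 = -21*(-8 + 6)*3 = -21*(-2)*3 = 42*3 = 126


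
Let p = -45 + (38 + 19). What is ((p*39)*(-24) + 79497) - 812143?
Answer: -743878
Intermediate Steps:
p = 12 (p = -45 + 57 = 12)
((p*39)*(-24) + 79497) - 812143 = ((12*39)*(-24) + 79497) - 812143 = (468*(-24) + 79497) - 812143 = (-11232 + 79497) - 812143 = 68265 - 812143 = -743878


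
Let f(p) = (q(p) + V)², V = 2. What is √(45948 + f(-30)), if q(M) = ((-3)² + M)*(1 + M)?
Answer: √419269 ≈ 647.51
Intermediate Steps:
q(M) = (1 + M)*(9 + M) (q(M) = (9 + M)*(1 + M) = (1 + M)*(9 + M))
f(p) = (11 + p² + 10*p)² (f(p) = ((9 + p² + 10*p) + 2)² = (11 + p² + 10*p)²)
√(45948 + f(-30)) = √(45948 + (11 + (-30)² + 10*(-30))²) = √(45948 + (11 + 900 - 300)²) = √(45948 + 611²) = √(45948 + 373321) = √419269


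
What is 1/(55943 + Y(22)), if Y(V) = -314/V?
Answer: 11/615216 ≈ 1.7880e-5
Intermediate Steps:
1/(55943 + Y(22)) = 1/(55943 - 314/22) = 1/(55943 - 314*1/22) = 1/(55943 - 157/11) = 1/(615216/11) = 11/615216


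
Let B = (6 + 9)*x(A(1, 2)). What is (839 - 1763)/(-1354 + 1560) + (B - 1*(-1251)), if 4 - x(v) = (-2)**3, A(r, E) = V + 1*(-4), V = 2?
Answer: 146931/103 ≈ 1426.5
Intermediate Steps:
A(r, E) = -2 (A(r, E) = 2 + 1*(-4) = 2 - 4 = -2)
x(v) = 12 (x(v) = 4 - 1*(-2)**3 = 4 - 1*(-8) = 4 + 8 = 12)
B = 180 (B = (6 + 9)*12 = 15*12 = 180)
(839 - 1763)/(-1354 + 1560) + (B - 1*(-1251)) = (839 - 1763)/(-1354 + 1560) + (180 - 1*(-1251)) = -924/206 + (180 + 1251) = -924*1/206 + 1431 = -462/103 + 1431 = 146931/103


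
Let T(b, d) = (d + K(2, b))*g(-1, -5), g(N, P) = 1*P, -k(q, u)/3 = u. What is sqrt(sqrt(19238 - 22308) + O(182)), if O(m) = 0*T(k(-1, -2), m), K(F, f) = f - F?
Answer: 3070**(1/4)*sqrt(I) ≈ 5.2634 + 5.2634*I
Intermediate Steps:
k(q, u) = -3*u
g(N, P) = P
T(b, d) = 10 - 5*b - 5*d (T(b, d) = (d + (b - 1*2))*(-5) = (d + (b - 2))*(-5) = (d + (-2 + b))*(-5) = (-2 + b + d)*(-5) = 10 - 5*b - 5*d)
O(m) = 0 (O(m) = 0*(10 - (-15)*(-2) - 5*m) = 0*(10 - 5*6 - 5*m) = 0*(10 - 30 - 5*m) = 0*(-20 - 5*m) = 0)
sqrt(sqrt(19238 - 22308) + O(182)) = sqrt(sqrt(19238 - 22308) + 0) = sqrt(sqrt(-3070) + 0) = sqrt(I*sqrt(3070) + 0) = sqrt(I*sqrt(3070)) = 3070**(1/4)*sqrt(I)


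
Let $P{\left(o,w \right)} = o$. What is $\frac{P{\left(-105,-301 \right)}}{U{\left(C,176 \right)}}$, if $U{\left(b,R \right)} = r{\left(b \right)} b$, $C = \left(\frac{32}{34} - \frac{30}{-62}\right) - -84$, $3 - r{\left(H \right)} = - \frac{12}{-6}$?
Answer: $- \frac{55335}{45019} \approx -1.2291$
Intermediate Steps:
$r{\left(H \right)} = 1$ ($r{\left(H \right)} = 3 - - \frac{12}{-6} = 3 - \left(-12\right) \left(- \frac{1}{6}\right) = 3 - 2 = 1$)
$C = \frac{45019}{527}$ ($C = \left(32 \cdot \frac{1}{34} - - \frac{15}{31}\right) + 84 = \left(\frac{16}{17} + \frac{15}{31}\right) + 84 = \frac{751}{527} + 84 = \frac{45019}{527} \approx 85.425$)
$U{\left(b,R \right)} = b$ ($U{\left(b,R \right)} = 1 b = b$)
$\frac{P{\left(-105,-301 \right)}}{U{\left(C,176 \right)}} = - \frac{105}{\frac{45019}{527}} = \left(-105\right) \frac{527}{45019} = - \frac{55335}{45019}$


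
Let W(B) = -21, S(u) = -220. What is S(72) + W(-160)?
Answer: -241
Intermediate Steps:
S(72) + W(-160) = -220 - 21 = -241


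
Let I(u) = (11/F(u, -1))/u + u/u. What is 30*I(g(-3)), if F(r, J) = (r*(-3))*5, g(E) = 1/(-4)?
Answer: -322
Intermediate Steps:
g(E) = -¼
F(r, J) = -15*r (F(r, J) = -3*r*5 = -15*r)
I(u) = 1 - 11/(15*u²) (I(u) = (11/((-15*u)))/u + u/u = (11*(-1/(15*u)))/u + 1 = (-11/(15*u))/u + 1 = -11/(15*u²) + 1 = 1 - 11/(15*u²))
30*I(g(-3)) = 30*(1 - 11/(15*(-¼)²)) = 30*(1 - 11/15*16) = 30*(1 - 176/15) = 30*(-161/15) = -322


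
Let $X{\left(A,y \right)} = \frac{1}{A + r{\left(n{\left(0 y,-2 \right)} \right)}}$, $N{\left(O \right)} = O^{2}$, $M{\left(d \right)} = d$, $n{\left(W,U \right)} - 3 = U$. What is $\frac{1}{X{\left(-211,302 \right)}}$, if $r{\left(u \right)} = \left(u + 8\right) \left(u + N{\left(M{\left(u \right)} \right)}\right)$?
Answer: $-193$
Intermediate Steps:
$n{\left(W,U \right)} = 3 + U$
$r{\left(u \right)} = \left(8 + u\right) \left(u + u^{2}\right)$ ($r{\left(u \right)} = \left(u + 8\right) \left(u + u^{2}\right) = \left(8 + u\right) \left(u + u^{2}\right)$)
$X{\left(A,y \right)} = \frac{1}{18 + A}$ ($X{\left(A,y \right)} = \frac{1}{A + \left(3 - 2\right) \left(8 + \left(3 - 2\right)^{2} + 9 \left(3 - 2\right)\right)} = \frac{1}{A + 1 \left(8 + 1^{2} + 9 \cdot 1\right)} = \frac{1}{A + 1 \left(8 + 1 + 9\right)} = \frac{1}{A + 1 \cdot 18} = \frac{1}{A + 18} = \frac{1}{18 + A}$)
$\frac{1}{X{\left(-211,302 \right)}} = \frac{1}{\frac{1}{18 - 211}} = \frac{1}{\frac{1}{-193}} = \frac{1}{- \frac{1}{193}} = -193$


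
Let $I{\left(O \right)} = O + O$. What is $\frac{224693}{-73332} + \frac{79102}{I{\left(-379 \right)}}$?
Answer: $- \frac{426501797}{3970404} \approx -107.42$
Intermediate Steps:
$I{\left(O \right)} = 2 O$
$\frac{224693}{-73332} + \frac{79102}{I{\left(-379 \right)}} = \frac{224693}{-73332} + \frac{79102}{2 \left(-379\right)} = 224693 \left(- \frac{1}{73332}\right) + \frac{79102}{-758} = - \frac{32099}{10476} + 79102 \left(- \frac{1}{758}\right) = - \frac{32099}{10476} - \frac{39551}{379} = - \frac{426501797}{3970404}$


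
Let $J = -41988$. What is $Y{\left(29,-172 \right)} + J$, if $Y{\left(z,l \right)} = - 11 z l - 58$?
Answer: $12822$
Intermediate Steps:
$Y{\left(z,l \right)} = -58 - 11 l z$ ($Y{\left(z,l \right)} = - 11 l z - 58 = -58 - 11 l z$)
$Y{\left(29,-172 \right)} + J = \left(-58 - \left(-1892\right) 29\right) - 41988 = \left(-58 + 54868\right) - 41988 = 54810 - 41988 = 12822$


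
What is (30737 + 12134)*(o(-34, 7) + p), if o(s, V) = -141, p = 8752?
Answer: 369162181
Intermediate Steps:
(30737 + 12134)*(o(-34, 7) + p) = (30737 + 12134)*(-141 + 8752) = 42871*8611 = 369162181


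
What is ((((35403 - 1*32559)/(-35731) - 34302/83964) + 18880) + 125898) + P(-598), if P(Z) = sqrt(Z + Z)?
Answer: 72391595602629/500019614 + 2*I*sqrt(299) ≈ 1.4478e+5 + 34.583*I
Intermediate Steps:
P(Z) = sqrt(2)*sqrt(Z) (P(Z) = sqrt(2*Z) = sqrt(2)*sqrt(Z))
((((35403 - 1*32559)/(-35731) - 34302/83964) + 18880) + 125898) + P(-598) = ((((35403 - 1*32559)/(-35731) - 34302/83964) + 18880) + 125898) + sqrt(2)*sqrt(-598) = ((((35403 - 32559)*(-1/35731) - 34302*1/83964) + 18880) + 125898) + sqrt(2)*(I*sqrt(598)) = (((2844*(-1/35731) - 5717/13994) + 18880) + 125898) + 2*I*sqrt(299) = (((-2844/35731 - 5717/13994) + 18880) + 125898) + 2*I*sqrt(299) = ((-244073063/500019614 + 18880) + 125898) + 2*I*sqrt(299) = (9440126239257/500019614 + 125898) + 2*I*sqrt(299) = 72391595602629/500019614 + 2*I*sqrt(299)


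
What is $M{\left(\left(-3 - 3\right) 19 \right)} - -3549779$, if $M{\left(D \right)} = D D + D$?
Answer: $3562661$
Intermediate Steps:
$M{\left(D \right)} = D + D^{2}$ ($M{\left(D \right)} = D^{2} + D = D + D^{2}$)
$M{\left(\left(-3 - 3\right) 19 \right)} - -3549779 = \left(-3 - 3\right) 19 \left(1 + \left(-3 - 3\right) 19\right) - -3549779 = \left(-6\right) 19 \left(1 - 114\right) + 3549779 = - 114 \left(1 - 114\right) + 3549779 = \left(-114\right) \left(-113\right) + 3549779 = 12882 + 3549779 = 3562661$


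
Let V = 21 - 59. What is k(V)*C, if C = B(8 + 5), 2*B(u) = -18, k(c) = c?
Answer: 342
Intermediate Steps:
V = -38
B(u) = -9 (B(u) = (½)*(-18) = -9)
C = -9
k(V)*C = -38*(-9) = 342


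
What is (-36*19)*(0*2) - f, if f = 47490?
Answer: -47490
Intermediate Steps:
(-36*19)*(0*2) - f = (-36*19)*(0*2) - 1*47490 = -684*0 - 47490 = 0 - 47490 = -47490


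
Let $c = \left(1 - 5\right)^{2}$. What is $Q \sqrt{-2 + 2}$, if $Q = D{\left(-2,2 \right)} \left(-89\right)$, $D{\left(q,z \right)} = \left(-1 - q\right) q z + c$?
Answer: $0$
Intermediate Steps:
$c = 16$ ($c = \left(-4\right)^{2} = 16$)
$D{\left(q,z \right)} = 16 + q z \left(-1 - q\right)$ ($D{\left(q,z \right)} = \left(-1 - q\right) q z + 16 = q \left(-1 - q\right) z + 16 = q z \left(-1 - q\right) + 16 = 16 + q z \left(-1 - q\right)$)
$Q = -1068$ ($Q = \left(16 - \left(-2\right) 2 - 2 \left(-2\right)^{2}\right) \left(-89\right) = \left(16 + 4 - 2 \cdot 4\right) \left(-89\right) = \left(16 + 4 - 8\right) \left(-89\right) = 12 \left(-89\right) = -1068$)
$Q \sqrt{-2 + 2} = - 1068 \sqrt{-2 + 2} = - 1068 \sqrt{0} = \left(-1068\right) 0 = 0$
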